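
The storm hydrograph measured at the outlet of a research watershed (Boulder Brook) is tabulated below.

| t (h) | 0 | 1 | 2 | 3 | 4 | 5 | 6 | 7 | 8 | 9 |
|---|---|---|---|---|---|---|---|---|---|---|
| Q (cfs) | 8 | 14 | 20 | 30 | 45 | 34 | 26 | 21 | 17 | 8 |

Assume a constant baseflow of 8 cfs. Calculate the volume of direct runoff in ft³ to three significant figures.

V ≈ 5.15 × 10^5 ft³

Direct-runoff ordinates (Q − Q_b): 0.0, 6.0, 12.0, 22.0, 37.0, 26.0, 18.0, 13.0, 9.0, 0.0 cfs.
ΣQ_DR = 143.0 cfs.
With Δt = 1 h = 3600 s, V = ΣQ_DR · Δt = 143.0 × 3600 = 5.15 × 10^5 ft³.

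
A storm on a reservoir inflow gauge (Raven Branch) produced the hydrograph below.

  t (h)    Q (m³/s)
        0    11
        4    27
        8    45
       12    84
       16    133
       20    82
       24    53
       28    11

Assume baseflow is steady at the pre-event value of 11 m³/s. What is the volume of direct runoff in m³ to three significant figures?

V ≈ 5.16 × 10^6 m³

Direct-runoff ordinates (Q − Q_b): 0.0, 16.0, 34.0, 73.0, 122.0, 71.0, 42.0, 0.0 m³/s.
ΣQ_DR = 358.0 m³/s.
With Δt = 4 h = 14400 s, V = ΣQ_DR · Δt = 358.0 × 14400 = 5.16 × 10^6 m³.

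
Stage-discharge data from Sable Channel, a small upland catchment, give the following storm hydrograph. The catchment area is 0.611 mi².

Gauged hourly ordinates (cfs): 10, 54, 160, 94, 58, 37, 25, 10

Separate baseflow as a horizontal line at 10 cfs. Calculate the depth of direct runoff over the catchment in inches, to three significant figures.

d ≈ 0.933 in

Direct runoff: 0.0, 44.0, 150.0, 84.0, 48.0, 27.0, 15.0, 0.0 cfs; ΣQ_DR = 368.0 cfs.
V = ΣQ_DR · Δt = 368.0 × 3600 s = 1.325 × 10^6 ft³.
Over A = 0.611 mi², depth = V / A = 0.933 in.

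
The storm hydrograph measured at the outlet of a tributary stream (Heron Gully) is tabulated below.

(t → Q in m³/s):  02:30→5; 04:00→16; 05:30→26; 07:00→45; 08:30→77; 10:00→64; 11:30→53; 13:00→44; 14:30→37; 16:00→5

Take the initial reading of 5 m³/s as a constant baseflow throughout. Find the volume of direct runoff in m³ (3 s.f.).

Direct-runoff ordinates (Q − Q_b): 0.0, 11.0, 21.0, 40.0, 72.0, 59.0, 48.0, 39.0, 32.0, 0.0 m³/s.
ΣQ_DR = 322.0 m³/s.
With Δt = 1.5 h = 5400 s, V = ΣQ_DR · Δt = 322.0 × 5400 = 1.74 × 10^6 m³.

V ≈ 1.74 × 10^6 m³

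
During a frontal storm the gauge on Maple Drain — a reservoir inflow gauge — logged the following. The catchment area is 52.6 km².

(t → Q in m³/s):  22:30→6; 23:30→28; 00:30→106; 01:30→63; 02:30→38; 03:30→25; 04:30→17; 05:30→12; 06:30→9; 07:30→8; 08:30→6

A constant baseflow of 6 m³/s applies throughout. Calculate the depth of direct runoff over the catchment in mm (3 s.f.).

d ≈ 17.2 mm

Direct runoff: 0.0, 22.0, 100.0, 57.0, 32.0, 19.0, 11.0, 6.0, 3.0, 2.0, 0.0 m³/s; ΣQ_DR = 252.0 m³/s.
V = ΣQ_DR · Δt = 252.0 × 3600 s = 9.072 × 10^5 m³.
Over A = 52.6 km², depth = V / A = 17.2 mm.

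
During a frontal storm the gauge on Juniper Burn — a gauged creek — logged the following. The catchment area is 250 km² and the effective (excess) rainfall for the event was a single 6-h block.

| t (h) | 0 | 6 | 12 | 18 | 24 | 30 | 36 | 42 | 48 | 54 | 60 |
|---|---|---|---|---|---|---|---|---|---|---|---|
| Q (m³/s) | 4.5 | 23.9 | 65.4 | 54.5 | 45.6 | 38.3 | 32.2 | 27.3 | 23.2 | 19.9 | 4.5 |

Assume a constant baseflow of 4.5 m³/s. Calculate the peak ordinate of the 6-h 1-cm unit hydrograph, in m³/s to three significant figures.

U_p ≈ 24.3 m³/s

Direct runoff: 0.0, 19.4, 60.9, 50.0, 41.1, 33.8, 27.7, 22.8, 18.7, 15.4, 0.0 m³/s; ΣQ_DR = 289.8 m³/s, peak = 60.9 m³/s.
Runoff depth d = ΣQ_DR·Δt / A = 289.8 × 21600 / (250 km²) = 25.04 mm.
The 1-cm UH is the DRH scaled by (10 mm)/d, so U_p = 60.9 × 10/25.04 = 24.3 m³/s.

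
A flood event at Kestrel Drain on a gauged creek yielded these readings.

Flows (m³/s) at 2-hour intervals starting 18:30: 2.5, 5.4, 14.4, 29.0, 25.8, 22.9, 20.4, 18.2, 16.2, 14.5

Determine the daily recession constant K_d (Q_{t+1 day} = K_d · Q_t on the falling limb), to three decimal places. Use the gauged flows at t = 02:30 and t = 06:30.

Between t = 02:30 and t = 06:30 the flow falls from 25.8 to 20.4 m³/s over 2×2 h = 4 h.
Per-interval ratio K = (20.4/25.8)^(1/2) = 0.8892; K_d = K^(24/2) = 0.244.

K_d ≈ 0.244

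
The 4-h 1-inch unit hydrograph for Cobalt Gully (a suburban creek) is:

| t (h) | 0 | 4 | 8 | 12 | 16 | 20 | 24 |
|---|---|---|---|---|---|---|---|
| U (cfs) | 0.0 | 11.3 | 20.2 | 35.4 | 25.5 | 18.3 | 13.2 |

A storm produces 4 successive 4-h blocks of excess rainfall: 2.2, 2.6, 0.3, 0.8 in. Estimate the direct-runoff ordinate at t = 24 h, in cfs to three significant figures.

By discrete convolution, Q_j = Σ (P_i / 1 in) · U_{j−i}.
At t = 24 h (j=6): Q = (2.2/1)·13.2 + (2.6/1)·18.3 + (0.3/1)·25.5 + (0.8/1)·35.4 = 113 cfs.

Q ≈ 113 cfs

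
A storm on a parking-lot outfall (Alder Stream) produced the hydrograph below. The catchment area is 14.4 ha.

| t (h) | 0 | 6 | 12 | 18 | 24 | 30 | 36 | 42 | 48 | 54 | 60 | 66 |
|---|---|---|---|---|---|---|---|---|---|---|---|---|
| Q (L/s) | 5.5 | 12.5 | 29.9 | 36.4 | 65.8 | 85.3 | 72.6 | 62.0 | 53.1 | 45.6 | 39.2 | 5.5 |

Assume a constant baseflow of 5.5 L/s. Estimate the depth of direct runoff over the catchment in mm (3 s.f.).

Direct runoff: 0.0, 7.0, 24.4, 30.9, 60.3, 79.8, 67.1, 56.5, 47.6, 40.1, 33.7, 0.0 L/s; ΣQ_DR = 447.4 L/s.
V = ΣQ_DR · Δt = 447.4 × 21600 s = 9.664 × 10^6 L.
Over A = 14.4 ha, depth = V / A = 67.1 mm.

d ≈ 67.1 mm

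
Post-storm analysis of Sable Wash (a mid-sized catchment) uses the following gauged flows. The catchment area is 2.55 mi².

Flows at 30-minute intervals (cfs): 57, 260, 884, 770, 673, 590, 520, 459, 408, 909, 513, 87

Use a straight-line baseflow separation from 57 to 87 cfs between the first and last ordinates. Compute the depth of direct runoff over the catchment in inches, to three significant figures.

d ≈ 1.60 in

Direct runoff: 0.00, 200.27, 821.55, 704.82, 605.09, 519.36, 446.64, 382.91, 329.18, 827.45, 428.73, 0.00 cfs; ΣQ_DR = 5266 cfs.
V = ΣQ_DR · Δt = 5266 × 1800 s = 9.479 × 10^6 ft³.
Over A = 2.55 mi², depth = V / A = 1.60 in.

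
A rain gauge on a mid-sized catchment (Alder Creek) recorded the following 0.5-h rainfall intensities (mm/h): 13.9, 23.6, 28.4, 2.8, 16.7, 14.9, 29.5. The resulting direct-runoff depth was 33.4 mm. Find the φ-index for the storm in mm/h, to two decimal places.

Only the 6 blocks with intensity above φ contribute runoff: 13.9, 23.6, 28.4, 16.7, 14.9, 29.5 mm/h.
Σ(I−φ)·Δt = d  ⇒  (13.9+23.6+28.4+16.7+14.9+29.5 − 6φ)·0.5 = 33.4
φ = (127.0 − 33.4/0.5) / 6 = 10.03 mm/h.

φ ≈ 10.03 mm/h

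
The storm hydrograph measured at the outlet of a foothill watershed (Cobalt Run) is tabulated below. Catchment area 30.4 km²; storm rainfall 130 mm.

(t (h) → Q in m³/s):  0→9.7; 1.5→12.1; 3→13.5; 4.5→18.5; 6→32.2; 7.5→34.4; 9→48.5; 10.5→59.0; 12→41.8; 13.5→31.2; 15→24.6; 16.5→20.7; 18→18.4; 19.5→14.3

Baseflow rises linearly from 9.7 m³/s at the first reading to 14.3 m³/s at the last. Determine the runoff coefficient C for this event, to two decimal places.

C ≈ 0.29

ΣQ_DR = 210.9 m³/s; V = ΣQ_DR·Δt = 1.139 × 10^6 m³.
Runoff depth d = V / A = 37.46 mm.
C = d / P = 37.46 / 130 = 0.29.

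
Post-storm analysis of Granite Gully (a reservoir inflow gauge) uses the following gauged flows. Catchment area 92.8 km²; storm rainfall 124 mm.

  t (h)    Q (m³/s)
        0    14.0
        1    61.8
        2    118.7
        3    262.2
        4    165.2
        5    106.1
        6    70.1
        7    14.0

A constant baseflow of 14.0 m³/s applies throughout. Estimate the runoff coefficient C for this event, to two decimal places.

C ≈ 0.22

ΣQ_DR = 700.1 m³/s; V = ΣQ_DR·Δt = 2.520 × 10^6 m³.
Runoff depth d = V / A = 27.16 mm.
C = d / P = 27.16 / 124 = 0.22.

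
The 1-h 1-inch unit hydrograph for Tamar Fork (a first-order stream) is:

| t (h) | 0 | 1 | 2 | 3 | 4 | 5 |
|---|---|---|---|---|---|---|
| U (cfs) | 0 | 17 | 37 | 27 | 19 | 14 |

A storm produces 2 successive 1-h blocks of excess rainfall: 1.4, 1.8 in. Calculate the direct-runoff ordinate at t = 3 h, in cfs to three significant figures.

By discrete convolution, Q_j = Σ (P_i / 1 in) · U_{j−i}.
At t = 3 h (j=3): Q = (1.4/1)·27 + (1.8/1)·37 = 104 cfs.

Q ≈ 104 cfs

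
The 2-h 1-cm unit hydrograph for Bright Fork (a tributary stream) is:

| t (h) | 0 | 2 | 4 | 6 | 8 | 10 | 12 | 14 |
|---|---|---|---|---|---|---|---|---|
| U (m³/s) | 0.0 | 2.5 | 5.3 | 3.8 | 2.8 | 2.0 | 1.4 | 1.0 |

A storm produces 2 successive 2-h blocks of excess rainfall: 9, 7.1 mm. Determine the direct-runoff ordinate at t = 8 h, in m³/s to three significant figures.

Q ≈ 5.22 m³/s

By discrete convolution, Q_j = Σ (P_i / 10 mm) · U_{j−i}.
At t = 8 h (j=4): Q = (9/10)·2.8 + (7.1/10)·3.8 = 5.22 m³/s.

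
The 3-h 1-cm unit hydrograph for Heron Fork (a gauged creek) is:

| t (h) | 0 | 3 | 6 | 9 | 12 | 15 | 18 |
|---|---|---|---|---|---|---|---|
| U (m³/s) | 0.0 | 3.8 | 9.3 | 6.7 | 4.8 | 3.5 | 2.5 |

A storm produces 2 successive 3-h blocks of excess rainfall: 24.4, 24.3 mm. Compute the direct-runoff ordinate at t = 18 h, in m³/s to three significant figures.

Q ≈ 14.6 m³/s

By discrete convolution, Q_j = Σ (P_i / 10 mm) · U_{j−i}.
At t = 18 h (j=6): Q = (24.4/10)·2.5 + (24.3/10)·3.5 = 14.6 m³/s.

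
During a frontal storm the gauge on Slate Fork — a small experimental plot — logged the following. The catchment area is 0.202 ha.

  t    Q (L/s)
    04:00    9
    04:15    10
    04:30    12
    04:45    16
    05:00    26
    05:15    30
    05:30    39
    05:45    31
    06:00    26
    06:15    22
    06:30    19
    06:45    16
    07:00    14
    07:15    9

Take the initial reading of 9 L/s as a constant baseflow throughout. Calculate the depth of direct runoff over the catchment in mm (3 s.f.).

d ≈ 68.2 mm

Direct runoff: 0.0, 1.0, 3.0, 7.0, 17.0, 21.0, 30.0, 22.0, 17.0, 13.0, 10.0, 7.0, 5.0, 0.0 L/s; ΣQ_DR = 153.0 L/s.
V = ΣQ_DR · Δt = 153.0 × 900 s = 1.377 × 10^5 L.
Over A = 0.202 ha, depth = V / A = 68.2 mm.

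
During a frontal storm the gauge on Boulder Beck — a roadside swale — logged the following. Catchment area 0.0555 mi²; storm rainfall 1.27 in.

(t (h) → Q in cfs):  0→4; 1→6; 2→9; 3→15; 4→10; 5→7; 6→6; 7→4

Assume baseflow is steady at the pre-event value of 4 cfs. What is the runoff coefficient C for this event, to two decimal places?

C ≈ 0.64

ΣQ_DR = 29.00 cfs; V = ΣQ_DR·Δt = 1.044 × 10^5 ft³.
Runoff depth d = V / A = 0.8097 in.
C = d / P = 0.8097 / 1.27 = 0.64.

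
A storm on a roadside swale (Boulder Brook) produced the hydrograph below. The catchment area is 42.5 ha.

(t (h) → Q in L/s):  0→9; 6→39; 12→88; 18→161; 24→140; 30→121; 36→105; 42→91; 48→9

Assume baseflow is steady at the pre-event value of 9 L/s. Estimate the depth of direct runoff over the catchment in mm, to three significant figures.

d ≈ 34.7 mm

Direct runoff: 0.0, 30.0, 79.0, 152.0, 131.0, 112.0, 96.0, 82.0, 0.0 L/s; ΣQ_DR = 682.0 L/s.
V = ΣQ_DR · Δt = 682.0 × 21600 s = 1.473 × 10^7 L.
Over A = 42.5 ha, depth = V / A = 34.7 mm.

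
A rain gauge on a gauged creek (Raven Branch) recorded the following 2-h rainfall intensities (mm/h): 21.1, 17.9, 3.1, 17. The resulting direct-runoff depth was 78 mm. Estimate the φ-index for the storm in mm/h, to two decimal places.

Only the 3 blocks with intensity above φ contribute runoff: 21.1, 17.9, 17 mm/h.
Σ(I−φ)·Δt = d  ⇒  (21.1+17.9+17 − 3φ)·2 = 78
φ = (56.00 − 78/2) / 3 = 5.67 mm/h.

φ ≈ 5.67 mm/h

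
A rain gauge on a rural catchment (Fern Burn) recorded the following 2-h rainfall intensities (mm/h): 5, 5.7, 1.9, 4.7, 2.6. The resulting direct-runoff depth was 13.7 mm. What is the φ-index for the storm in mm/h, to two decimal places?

Only the 3 blocks with intensity above φ contribute runoff: 5, 5.7, 4.7 mm/h.
Σ(I−φ)·Δt = d  ⇒  (5+5.7+4.7 − 3φ)·2 = 13.7
φ = (15.40 − 13.7/2) / 3 = 2.85 mm/h.

φ ≈ 2.85 mm/h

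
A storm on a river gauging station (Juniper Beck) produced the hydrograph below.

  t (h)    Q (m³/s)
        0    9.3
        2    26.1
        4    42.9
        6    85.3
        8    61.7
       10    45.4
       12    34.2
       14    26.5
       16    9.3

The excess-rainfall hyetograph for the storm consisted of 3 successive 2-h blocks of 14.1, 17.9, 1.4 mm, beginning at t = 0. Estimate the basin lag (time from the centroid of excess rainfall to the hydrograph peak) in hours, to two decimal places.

t_L ≈ 3.76 h

Centroid of excess rainfall: t_c = Σ P_i·t̄_i / ΣP_i = 2.2395 h (block centres at 1, 3, 5 h).
Hydrograph peak occurs at t = 6 h, so basin lag t_L = 6 − 2.2395 = 3.76 h.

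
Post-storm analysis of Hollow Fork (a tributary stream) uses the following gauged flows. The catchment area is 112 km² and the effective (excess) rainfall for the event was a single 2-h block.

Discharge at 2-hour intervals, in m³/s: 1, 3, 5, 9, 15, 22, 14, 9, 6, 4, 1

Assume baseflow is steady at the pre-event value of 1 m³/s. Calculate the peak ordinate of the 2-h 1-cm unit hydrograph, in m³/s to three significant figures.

U_p ≈ 41.9 m³/s

Direct runoff: 0.0, 2.0, 4.0, 8.0, 14.0, 21.0, 13.0, 8.0, 5.0, 3.0, 0.0 m³/s; ΣQ_DR = 78.00 m³/s, peak = 21.0 m³/s.
Runoff depth d = ΣQ_DR·Δt / A = 78.00 × 7200 / (112 km²) = 5.014 mm.
The 1-cm UH is the DRH scaled by (10 mm)/d, so U_p = 21.0 × 10/5.014 = 41.9 m³/s.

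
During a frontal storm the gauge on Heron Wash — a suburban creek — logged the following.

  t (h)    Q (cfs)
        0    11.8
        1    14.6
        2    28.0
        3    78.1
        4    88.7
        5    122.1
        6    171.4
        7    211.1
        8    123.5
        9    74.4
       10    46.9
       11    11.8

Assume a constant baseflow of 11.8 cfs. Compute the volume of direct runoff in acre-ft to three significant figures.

Direct-runoff ordinates (Q − Q_b): 0.0, 2.8, 16.2, 66.3, 76.9, 110.3, 159.6, 199.3, 111.7, 62.6, 35.1, 0.0 cfs.
ΣQ_DR = 840.8 cfs.
With Δt = 1 h = 3600 s, V = ΣQ_DR · Δt = 840.8 × 3600 = 3.03 × 10^6 ft³ = 69.5 acre-ft.

V ≈ 69.5 acre-ft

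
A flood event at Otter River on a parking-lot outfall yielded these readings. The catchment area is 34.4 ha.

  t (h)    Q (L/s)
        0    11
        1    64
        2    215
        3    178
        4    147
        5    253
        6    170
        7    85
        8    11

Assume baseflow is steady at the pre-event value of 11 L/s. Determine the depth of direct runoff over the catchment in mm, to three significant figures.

Direct runoff: 0.0, 53.0, 204.0, 167.0, 136.0, 242.0, 159.0, 74.0, 0.0 L/s; ΣQ_DR = 1035 L/s.
V = ΣQ_DR · Δt = 1035 × 3600 s = 3.726 × 10^6 L.
Over A = 34.4 ha, depth = V / A = 10.8 mm.

d ≈ 10.8 mm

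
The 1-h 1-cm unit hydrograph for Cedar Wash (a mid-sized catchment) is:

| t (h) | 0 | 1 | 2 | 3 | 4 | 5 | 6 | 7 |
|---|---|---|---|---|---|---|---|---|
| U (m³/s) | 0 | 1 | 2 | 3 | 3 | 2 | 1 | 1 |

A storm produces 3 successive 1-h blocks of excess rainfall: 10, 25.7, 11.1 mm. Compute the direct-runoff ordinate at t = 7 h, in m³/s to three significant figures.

By discrete convolution, Q_j = Σ (P_i / 10 mm) · U_{j−i}.
At t = 7 h (j=7): Q = (10/10)·1 + (25.7/10)·1 + (11.1/10)·2 = 5.79 m³/s.

Q ≈ 5.79 m³/s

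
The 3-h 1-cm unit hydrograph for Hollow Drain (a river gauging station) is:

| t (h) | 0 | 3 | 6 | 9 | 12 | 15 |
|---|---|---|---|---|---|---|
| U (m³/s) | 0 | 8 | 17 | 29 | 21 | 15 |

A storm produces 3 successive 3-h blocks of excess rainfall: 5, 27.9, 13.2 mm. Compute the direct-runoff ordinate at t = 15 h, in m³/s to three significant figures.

Q ≈ 104 m³/s

By discrete convolution, Q_j = Σ (P_i / 10 mm) · U_{j−i}.
At t = 15 h (j=5): Q = (5/10)·15 + (27.9/10)·21 + (13.2/10)·29 = 104 m³/s.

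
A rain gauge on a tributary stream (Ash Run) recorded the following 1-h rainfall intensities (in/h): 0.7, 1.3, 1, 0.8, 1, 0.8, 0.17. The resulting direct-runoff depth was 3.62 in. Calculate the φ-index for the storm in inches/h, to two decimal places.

Only the 6 blocks with intensity above φ contribute runoff: 0.7, 1.3, 1, 0.8, 1, 0.8 in/h.
Σ(I−φ)·Δt = d  ⇒  (0.7+1.3+1+0.8+1+0.8 − 6φ)·1 = 3.62
φ = (5.600 − 3.62/1) / 6 = 0.33 in/h.

φ ≈ 0.33 in/h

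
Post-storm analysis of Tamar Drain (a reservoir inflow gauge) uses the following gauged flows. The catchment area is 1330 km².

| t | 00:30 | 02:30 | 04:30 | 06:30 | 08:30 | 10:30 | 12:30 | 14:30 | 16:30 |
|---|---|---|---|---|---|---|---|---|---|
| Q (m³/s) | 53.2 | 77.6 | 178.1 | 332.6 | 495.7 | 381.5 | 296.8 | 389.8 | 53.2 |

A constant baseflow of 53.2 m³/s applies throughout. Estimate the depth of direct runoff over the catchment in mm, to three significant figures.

d ≈ 9.63 mm

Direct runoff: 0.0, 24.4, 124.9, 279.4, 442.5, 328.3, 243.6, 336.6, 0.0 m³/s; ΣQ_DR = 1780 m³/s.
V = ΣQ_DR · Δt = 1780 × 7200 s = 1.281 × 10^7 m³.
Over A = 1330 km², depth = V / A = 9.63 mm.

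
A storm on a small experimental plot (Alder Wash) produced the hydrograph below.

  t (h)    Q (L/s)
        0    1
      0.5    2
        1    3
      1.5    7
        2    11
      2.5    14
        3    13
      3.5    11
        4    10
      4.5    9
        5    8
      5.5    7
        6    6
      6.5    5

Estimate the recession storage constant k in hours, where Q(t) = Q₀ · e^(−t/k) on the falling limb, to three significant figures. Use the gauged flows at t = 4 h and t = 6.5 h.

On the falling limb, Q drops from 10 to 5 L/s between t = 4 h and t = 6.5 h (Δt = 2.5 h).
k = −Δt / ln(Q₂/Q₁) = −2.5 / ln(5/10) = 3.61 h.

k ≈ 3.61 h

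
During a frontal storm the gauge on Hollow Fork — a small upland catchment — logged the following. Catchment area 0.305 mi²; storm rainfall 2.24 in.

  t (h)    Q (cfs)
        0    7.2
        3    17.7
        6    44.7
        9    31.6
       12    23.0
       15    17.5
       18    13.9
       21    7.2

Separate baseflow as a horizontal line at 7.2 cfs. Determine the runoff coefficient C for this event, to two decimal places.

ΣQ_DR = 105.2 cfs; V = ΣQ_DR·Δt = 1.136 × 10^6 ft³.
Runoff depth d = V / A = 1.603 in.
C = d / P = 1.603 / 2.24 = 0.72.

C ≈ 0.72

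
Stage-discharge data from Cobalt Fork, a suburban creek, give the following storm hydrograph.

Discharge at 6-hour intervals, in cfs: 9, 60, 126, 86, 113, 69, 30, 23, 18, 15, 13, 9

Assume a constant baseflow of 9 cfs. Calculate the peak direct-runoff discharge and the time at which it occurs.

Subtracting baseflow gives direct-runoff ordinates: 0.0, 51.0, 117.0, 77.0, 104.0, 60.0, 21.0, 14.0, 9.0, 6.0, 4.0, 0.0 cfs.
The maximum is 117.0 cfs, occurring at the reading for t = 12 h.

Q_p = 117.0 cfs at t = 12 h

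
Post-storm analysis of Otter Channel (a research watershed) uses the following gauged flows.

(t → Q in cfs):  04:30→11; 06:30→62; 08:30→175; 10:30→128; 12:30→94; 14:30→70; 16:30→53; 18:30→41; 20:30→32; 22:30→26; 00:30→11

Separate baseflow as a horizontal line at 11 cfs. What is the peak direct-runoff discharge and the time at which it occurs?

Subtracting baseflow gives direct-runoff ordinates: 0.0, 51.0, 164.0, 117.0, 83.0, 59.0, 42.0, 30.0, 21.0, 15.0, 0.0 cfs.
The maximum is 164.0 cfs, occurring at the reading for t = 08:30.

Q_p = 164.0 cfs at t = 08:30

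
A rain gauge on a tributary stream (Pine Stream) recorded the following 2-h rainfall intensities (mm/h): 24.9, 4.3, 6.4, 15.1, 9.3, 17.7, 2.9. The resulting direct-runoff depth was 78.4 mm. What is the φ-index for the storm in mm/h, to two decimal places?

Only the 4 blocks with intensity above φ contribute runoff: 24.9, 15.1, 9.3, 17.7 mm/h.
Σ(I−φ)·Δt = d  ⇒  (24.9+15.1+9.3+17.7 − 4φ)·2 = 78.4
φ = (67.00 − 78.4/2) / 4 = 6.95 mm/h.

φ ≈ 6.95 mm/h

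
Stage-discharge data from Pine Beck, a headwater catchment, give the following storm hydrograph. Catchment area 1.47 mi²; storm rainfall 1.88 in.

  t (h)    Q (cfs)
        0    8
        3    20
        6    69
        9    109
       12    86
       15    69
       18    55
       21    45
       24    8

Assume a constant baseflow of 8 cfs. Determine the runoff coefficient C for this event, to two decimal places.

C ≈ 0.67

ΣQ_DR = 397.0 cfs; V = ΣQ_DR·Δt = 4.288 × 10^6 ft³.
Runoff depth d = V / A = 1.255 in.
C = d / P = 1.255 / 1.88 = 0.67.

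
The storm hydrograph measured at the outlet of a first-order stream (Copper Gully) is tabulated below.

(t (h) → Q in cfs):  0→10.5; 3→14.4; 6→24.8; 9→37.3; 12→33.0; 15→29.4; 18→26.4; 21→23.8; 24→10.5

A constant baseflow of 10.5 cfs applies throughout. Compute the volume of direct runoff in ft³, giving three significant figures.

Direct-runoff ordinates (Q − Q_b): 0.0, 3.9, 14.3, 26.8, 22.5, 18.9, 15.9, 13.3, 0.0 cfs.
ΣQ_DR = 115.6 cfs.
With Δt = 3 h = 10800 s, V = ΣQ_DR · Δt = 115.6 × 10800 = 1.25 × 10^6 ft³.

V ≈ 1.25 × 10^6 ft³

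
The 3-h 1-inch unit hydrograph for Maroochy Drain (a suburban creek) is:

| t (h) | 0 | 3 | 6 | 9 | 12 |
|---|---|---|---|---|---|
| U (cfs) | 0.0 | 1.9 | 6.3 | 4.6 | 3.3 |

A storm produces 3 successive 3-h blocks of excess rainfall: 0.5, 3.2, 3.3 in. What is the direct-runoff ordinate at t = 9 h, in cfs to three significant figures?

By discrete convolution, Q_j = Σ (P_i / 1 in) · U_{j−i}.
At t = 9 h (j=3): Q = (0.5/1)·4.6 + (3.2/1)·6.3 + (3.3/1)·1.9 = 28.7 cfs.

Q ≈ 28.7 cfs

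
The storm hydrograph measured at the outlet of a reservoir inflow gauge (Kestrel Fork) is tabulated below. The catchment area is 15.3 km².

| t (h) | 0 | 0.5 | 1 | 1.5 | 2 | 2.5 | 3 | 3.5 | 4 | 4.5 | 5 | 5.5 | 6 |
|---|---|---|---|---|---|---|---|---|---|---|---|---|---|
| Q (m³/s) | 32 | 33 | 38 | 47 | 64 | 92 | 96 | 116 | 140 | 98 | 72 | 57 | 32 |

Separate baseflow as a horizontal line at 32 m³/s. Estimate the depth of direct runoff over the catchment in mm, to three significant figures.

Direct runoff: 0.0, 1.0, 6.0, 15.0, 32.0, 60.0, 64.0, 84.0, 108.0, 66.0, 40.0, 25.0, 0.0 m³/s; ΣQ_DR = 501.0 m³/s.
V = ΣQ_DR · Δt = 501.0 × 1800 s = 9.018 × 10^5 m³.
Over A = 15.3 km², depth = V / A = 58.9 mm.

d ≈ 58.9 mm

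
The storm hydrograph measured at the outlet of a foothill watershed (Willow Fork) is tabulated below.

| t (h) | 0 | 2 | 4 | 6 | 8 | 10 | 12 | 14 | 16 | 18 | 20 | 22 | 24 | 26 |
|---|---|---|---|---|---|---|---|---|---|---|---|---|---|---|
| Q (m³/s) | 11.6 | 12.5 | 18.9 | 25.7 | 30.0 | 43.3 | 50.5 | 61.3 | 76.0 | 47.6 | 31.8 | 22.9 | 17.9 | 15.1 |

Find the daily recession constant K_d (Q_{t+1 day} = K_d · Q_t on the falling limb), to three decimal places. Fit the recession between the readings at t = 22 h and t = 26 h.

K_d ≈ 0.082

Between t = 22 h and t = 26 h the flow falls from 22.9 to 15.1 m³/s over 2×2 h = 4 h.
Per-interval ratio K = (15.1/22.9)^(1/2) = 0.8120; K_d = K^(24/2) = 0.082.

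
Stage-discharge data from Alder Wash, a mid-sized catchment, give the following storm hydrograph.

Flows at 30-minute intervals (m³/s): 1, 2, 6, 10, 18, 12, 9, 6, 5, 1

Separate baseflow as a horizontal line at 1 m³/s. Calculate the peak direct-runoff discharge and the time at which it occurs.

Q_p = 17.0 m³/s at t = 2 h

Subtracting baseflow gives direct-runoff ordinates: 0.0, 1.0, 5.0, 9.0, 17.0, 11.0, 8.0, 5.0, 4.0, 0.0 m³/s.
The maximum is 17.0 m³/s, occurring at the reading for t = 2 h.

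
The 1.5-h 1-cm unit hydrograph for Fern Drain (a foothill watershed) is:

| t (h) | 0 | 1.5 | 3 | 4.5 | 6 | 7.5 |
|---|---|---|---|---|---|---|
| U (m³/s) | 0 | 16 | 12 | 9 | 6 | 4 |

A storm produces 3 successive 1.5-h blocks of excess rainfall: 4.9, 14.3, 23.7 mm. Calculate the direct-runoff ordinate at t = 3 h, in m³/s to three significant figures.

Q ≈ 28.8 m³/s

By discrete convolution, Q_j = Σ (P_i / 10 mm) · U_{j−i}.
At t = 3 h (j=2): Q = (4.9/10)·12 + (14.3/10)·16 + (23.7/10)·0 = 28.8 m³/s.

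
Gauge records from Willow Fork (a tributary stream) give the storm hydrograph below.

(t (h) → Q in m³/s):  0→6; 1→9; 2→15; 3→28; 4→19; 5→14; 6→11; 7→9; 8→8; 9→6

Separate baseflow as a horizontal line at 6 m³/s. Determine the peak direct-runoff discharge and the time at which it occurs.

Subtracting baseflow gives direct-runoff ordinates: 0.0, 3.0, 9.0, 22.0, 13.0, 8.0, 5.0, 3.0, 2.0, 0.0 m³/s.
The maximum is 22.0 m³/s, occurring at the reading for t = 3 h.

Q_p = 22.0 m³/s at t = 3 h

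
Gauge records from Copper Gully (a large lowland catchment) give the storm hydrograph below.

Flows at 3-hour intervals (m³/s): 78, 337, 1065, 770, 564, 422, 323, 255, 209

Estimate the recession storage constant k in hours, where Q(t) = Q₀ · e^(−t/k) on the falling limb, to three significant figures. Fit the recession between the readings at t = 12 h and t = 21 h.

k ≈ 11.3 h

On the falling limb, Q drops from 564 to 255 m³/s between t = 12 h and t = 21 h (Δt = 9 h).
k = −Δt / ln(Q₂/Q₁) = −9 / ln(255/564) = 11.3 h.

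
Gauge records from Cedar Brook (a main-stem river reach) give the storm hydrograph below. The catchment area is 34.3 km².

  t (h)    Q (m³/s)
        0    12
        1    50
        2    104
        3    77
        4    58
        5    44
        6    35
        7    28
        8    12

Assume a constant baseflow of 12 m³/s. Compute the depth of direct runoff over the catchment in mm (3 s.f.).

d ≈ 32.7 mm

Direct runoff: 0.0, 38.0, 92.0, 65.0, 46.0, 32.0, 23.0, 16.0, 0.0 m³/s; ΣQ_DR = 312.0 m³/s.
V = ΣQ_DR · Δt = 312.0 × 3600 s = 1.123 × 10^6 m³.
Over A = 34.3 km², depth = V / A = 32.7 mm.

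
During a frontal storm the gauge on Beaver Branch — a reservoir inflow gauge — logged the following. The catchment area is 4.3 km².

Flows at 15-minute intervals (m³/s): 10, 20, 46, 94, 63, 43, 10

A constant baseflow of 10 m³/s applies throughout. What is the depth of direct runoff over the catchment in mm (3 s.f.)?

d ≈ 45.2 mm

Direct runoff: 0.0, 10.0, 36.0, 84.0, 53.0, 33.0, 0.0 m³/s; ΣQ_DR = 216.0 m³/s.
V = ΣQ_DR · Δt = 216.0 × 900 s = 1.944 × 10^5 m³.
Over A = 4.3 km², depth = V / A = 45.2 mm.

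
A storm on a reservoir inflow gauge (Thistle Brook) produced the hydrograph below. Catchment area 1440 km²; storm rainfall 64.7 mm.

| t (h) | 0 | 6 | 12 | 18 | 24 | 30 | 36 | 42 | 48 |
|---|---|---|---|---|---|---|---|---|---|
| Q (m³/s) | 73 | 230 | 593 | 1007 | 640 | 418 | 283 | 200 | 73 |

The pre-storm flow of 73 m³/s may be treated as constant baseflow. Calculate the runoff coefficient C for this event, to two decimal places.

ΣQ_DR = 2860 m³/s; V = ΣQ_DR·Δt = 6.178 × 10^7 m³.
Runoff depth d = V / A = 42.90 mm.
C = d / P = 42.90 / 64.7 = 0.66.

C ≈ 0.66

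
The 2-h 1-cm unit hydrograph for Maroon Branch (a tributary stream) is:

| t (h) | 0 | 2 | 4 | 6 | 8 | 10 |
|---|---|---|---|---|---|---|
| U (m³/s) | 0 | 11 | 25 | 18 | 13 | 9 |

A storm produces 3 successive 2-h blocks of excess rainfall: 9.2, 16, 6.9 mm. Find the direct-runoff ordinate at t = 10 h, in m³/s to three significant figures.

By discrete convolution, Q_j = Σ (P_i / 10 mm) · U_{j−i}.
At t = 10 h (j=5): Q = (9.2/10)·9 + (16/10)·13 + (6.9/10)·18 = 41.5 m³/s.

Q ≈ 41.5 m³/s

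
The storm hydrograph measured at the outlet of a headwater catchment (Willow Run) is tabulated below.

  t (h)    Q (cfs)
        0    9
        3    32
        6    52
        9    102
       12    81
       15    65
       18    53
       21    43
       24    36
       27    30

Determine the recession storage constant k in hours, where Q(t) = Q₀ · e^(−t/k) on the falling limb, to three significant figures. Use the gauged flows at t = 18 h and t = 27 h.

On the falling limb, Q drops from 53 to 30 cfs between t = 18 h and t = 27 h (Δt = 9 h).
k = −Δt / ln(Q₂/Q₁) = −9 / ln(30/53) = 15.8 h.

k ≈ 15.8 h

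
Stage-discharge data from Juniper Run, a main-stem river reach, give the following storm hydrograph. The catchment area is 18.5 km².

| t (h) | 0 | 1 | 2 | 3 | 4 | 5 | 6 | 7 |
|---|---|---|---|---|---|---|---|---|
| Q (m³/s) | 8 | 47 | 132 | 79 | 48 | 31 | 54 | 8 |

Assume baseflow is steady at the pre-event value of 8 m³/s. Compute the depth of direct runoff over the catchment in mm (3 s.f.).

d ≈ 66.7 mm

Direct runoff: 0.0, 39.0, 124.0, 71.0, 40.0, 23.0, 46.0, 0.0 m³/s; ΣQ_DR = 343.0 m³/s.
V = ΣQ_DR · Δt = 343.0 × 3600 s = 1.235 × 10^6 m³.
Over A = 18.5 km², depth = V / A = 66.7 mm.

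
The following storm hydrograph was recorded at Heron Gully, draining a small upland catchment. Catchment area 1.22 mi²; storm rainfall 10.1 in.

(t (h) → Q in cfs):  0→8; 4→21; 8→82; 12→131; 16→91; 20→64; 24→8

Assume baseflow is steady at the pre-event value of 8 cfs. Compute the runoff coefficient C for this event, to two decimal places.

ΣQ_DR = 349.0 cfs; V = ΣQ_DR·Δt = 5.026 × 10^6 ft³.
Runoff depth d = V / A = 1.773 in.
C = d / P = 1.773 / 10.1 = 0.18.

C ≈ 0.18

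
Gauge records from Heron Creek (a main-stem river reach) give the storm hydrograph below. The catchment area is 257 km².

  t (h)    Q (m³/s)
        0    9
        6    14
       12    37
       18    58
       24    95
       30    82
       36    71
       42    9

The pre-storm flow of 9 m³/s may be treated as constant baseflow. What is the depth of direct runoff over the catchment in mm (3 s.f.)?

Direct runoff: 0.0, 5.0, 28.0, 49.0, 86.0, 73.0, 62.0, 0.0 m³/s; ΣQ_DR = 303.0 m³/s.
V = ΣQ_DR · Δt = 303.0 × 21600 s = 6.545 × 10^6 m³.
Over A = 257 km², depth = V / A = 25.5 mm.

d ≈ 25.5 mm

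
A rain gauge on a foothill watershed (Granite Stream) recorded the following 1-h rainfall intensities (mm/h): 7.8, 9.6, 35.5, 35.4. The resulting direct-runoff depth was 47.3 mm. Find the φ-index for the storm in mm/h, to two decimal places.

φ ≈ 11.80 mm/h

Only the 2 blocks with intensity above φ contribute runoff: 35.5, 35.4 mm/h.
Σ(I−φ)·Δt = d  ⇒  (35.5+35.4 − 2φ)·1 = 47.3
φ = (70.90 − 47.3/1) / 2 = 11.80 mm/h.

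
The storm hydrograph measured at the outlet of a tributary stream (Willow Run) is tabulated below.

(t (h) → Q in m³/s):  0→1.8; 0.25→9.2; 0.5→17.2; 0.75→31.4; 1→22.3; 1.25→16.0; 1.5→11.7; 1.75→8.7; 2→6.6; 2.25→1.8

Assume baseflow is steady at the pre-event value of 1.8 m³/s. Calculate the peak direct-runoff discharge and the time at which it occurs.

Subtracting baseflow gives direct-runoff ordinates: 0.0, 7.4, 15.4, 29.6, 20.5, 14.2, 9.9, 6.9, 4.8, 0.0 m³/s.
The maximum is 29.6 m³/s, occurring at the reading for t = 0.75 h.

Q_p = 29.6 m³/s at t = 0.75 h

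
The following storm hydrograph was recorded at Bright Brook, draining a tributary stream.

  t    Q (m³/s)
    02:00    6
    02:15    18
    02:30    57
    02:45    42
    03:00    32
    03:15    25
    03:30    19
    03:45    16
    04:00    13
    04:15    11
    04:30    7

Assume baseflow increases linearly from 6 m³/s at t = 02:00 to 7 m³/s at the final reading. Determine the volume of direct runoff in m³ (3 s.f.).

Direct-runoff ordinates (Q − Q_b): 0.00, 11.90, 50.80, 35.70, 25.60, 18.50, 12.40, 9.30, 6.20, 4.10, 0.00 m³/s.
ΣQ_DR = 174.5 m³/s.
With Δt = 0.25 h = 900 s, V = ΣQ_DR · Δt = 174.5 × 900 = 1.57 × 10^5 m³.

V ≈ 1.57 × 10^5 m³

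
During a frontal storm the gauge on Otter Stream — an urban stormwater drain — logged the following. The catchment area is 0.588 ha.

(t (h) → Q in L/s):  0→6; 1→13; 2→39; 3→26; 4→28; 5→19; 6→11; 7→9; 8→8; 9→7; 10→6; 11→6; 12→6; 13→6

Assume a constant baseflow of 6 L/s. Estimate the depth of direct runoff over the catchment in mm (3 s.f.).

d ≈ 64.9 mm

Direct runoff: 0.0, 7.0, 33.0, 20.0, 22.0, 13.0, 5.0, 3.0, 2.0, 1.0, 0.0, 0.0, 0.0, 0.0 L/s; ΣQ_DR = 106.0 L/s.
V = ΣQ_DR · Δt = 106.0 × 3600 s = 3.816 × 10^5 L.
Over A = 0.588 ha, depth = V / A = 64.9 mm.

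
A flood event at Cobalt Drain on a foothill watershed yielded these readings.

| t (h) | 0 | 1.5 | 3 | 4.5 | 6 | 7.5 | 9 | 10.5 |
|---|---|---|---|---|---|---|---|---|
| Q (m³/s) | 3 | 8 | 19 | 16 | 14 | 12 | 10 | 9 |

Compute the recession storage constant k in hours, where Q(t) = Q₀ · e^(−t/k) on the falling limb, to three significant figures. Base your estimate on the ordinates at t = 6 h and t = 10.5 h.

On the falling limb, Q drops from 14 to 9 m³/s between t = 6 h and t = 10.5 h (Δt = 4.5 h).
k = −Δt / ln(Q₂/Q₁) = −4.5 / ln(9/14) = 10.2 h.

k ≈ 10.2 h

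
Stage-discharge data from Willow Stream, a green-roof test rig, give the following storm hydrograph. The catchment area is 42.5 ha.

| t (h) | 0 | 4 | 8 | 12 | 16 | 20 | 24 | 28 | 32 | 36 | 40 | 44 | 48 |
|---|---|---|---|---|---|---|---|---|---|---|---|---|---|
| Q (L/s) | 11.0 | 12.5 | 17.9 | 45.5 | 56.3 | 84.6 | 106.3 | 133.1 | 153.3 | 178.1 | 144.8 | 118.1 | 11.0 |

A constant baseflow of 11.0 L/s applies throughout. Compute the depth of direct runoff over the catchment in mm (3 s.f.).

Direct runoff: 0.0, 1.5, 6.9, 34.5, 45.3, 73.6, 95.3, 122.1, 142.3, 167.1, 133.8, 107.1, 0.0 L/s; ΣQ_DR = 929.5 L/s.
V = ΣQ_DR · Δt = 929.5 × 14400 s = 1.338 × 10^7 L.
Over A = 42.5 ha, depth = V / A = 31.5 mm.

d ≈ 31.5 mm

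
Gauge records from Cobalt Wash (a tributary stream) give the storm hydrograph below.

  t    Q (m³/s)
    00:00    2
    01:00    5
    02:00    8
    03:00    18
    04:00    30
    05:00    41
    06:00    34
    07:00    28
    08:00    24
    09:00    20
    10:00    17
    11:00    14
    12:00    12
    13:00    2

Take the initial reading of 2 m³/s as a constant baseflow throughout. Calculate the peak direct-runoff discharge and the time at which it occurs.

Q_p = 39.0 m³/s at t = 05:00

Subtracting baseflow gives direct-runoff ordinates: 0.0, 3.0, 6.0, 16.0, 28.0, 39.0, 32.0, 26.0, 22.0, 18.0, 15.0, 12.0, 10.0, 0.0 m³/s.
The maximum is 39.0 m³/s, occurring at the reading for t = 05:00.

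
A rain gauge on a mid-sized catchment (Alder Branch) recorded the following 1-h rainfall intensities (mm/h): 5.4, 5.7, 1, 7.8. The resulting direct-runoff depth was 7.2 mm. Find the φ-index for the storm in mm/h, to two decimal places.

φ ≈ 3.90 mm/h

Only the 3 blocks with intensity above φ contribute runoff: 5.4, 5.7, 7.8 mm/h.
Σ(I−φ)·Δt = d  ⇒  (5.4+5.7+7.8 − 3φ)·1 = 7.2
φ = (18.90 − 7.2/1) / 3 = 3.90 mm/h.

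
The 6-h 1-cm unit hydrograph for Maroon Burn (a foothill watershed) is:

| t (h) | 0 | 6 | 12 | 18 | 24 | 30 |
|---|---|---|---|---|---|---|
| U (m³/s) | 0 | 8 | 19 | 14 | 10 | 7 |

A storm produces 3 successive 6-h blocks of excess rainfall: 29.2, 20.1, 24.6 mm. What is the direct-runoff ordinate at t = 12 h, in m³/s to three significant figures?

By discrete convolution, Q_j = Σ (P_i / 10 mm) · U_{j−i}.
At t = 12 h (j=2): Q = (29.2/10)·19 + (20.1/10)·8 + (24.6/10)·0 = 71.6 m³/s.

Q ≈ 71.6 m³/s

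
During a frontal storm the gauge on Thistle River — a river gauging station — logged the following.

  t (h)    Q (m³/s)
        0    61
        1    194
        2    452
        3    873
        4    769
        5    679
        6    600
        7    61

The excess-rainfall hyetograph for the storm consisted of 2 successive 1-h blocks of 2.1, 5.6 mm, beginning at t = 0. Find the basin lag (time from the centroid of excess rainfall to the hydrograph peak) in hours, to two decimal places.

t_L ≈ 1.77 h

Centroid of excess rainfall: t_c = Σ P_i·t̄_i / ΣP_i = 1.2273 h (block centres at 0.5, 1.5 h).
Hydrograph peak occurs at t = 3 h, so basin lag t_L = 3 − 1.2273 = 1.77 h.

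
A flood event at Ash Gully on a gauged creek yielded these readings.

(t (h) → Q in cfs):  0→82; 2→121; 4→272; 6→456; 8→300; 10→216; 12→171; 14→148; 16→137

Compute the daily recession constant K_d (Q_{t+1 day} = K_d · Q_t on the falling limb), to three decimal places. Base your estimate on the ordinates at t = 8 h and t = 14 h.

K_d ≈ 0.059

Between t = 8 h and t = 14 h the flow falls from 300 to 148 cfs over 3×2 h = 6 h.
Per-interval ratio K = (148/300)^(1/3) = 0.7902; K_d = K^(24/2) = 0.059.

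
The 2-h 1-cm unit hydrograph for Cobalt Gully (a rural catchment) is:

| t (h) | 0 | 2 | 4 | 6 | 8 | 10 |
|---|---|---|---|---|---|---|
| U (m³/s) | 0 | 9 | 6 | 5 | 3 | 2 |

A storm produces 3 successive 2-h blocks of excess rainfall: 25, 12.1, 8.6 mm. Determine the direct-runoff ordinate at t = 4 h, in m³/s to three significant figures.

Q ≈ 25.9 m³/s

By discrete convolution, Q_j = Σ (P_i / 10 mm) · U_{j−i}.
At t = 4 h (j=2): Q = (25/10)·6 + (12.1/10)·9 + (8.6/10)·0 = 25.9 m³/s.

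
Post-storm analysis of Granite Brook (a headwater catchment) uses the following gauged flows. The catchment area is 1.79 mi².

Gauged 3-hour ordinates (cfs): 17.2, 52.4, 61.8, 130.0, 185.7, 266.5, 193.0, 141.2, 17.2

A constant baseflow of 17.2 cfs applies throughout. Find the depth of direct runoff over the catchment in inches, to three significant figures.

d ≈ 2.36 in

Direct runoff: 0.0, 35.2, 44.6, 112.8, 168.5, 249.3, 175.8, 124.0, 0.0 cfs; ΣQ_DR = 910.2 cfs.
V = ΣQ_DR · Δt = 910.2 × 10800 s = 9.830 × 10^6 ft³.
Over A = 1.79 mi², depth = V / A = 2.36 in.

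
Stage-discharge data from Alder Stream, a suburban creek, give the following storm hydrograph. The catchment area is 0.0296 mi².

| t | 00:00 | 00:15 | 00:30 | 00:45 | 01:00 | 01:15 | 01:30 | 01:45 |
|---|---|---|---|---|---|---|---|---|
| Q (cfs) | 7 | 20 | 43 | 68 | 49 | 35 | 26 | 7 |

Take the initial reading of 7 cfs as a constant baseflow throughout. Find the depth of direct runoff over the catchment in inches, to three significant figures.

d ≈ 2.60 in

Direct runoff: 0.0, 13.0, 36.0, 61.0, 42.0, 28.0, 19.0, 0.0 cfs; ΣQ_DR = 199.0 cfs.
V = ΣQ_DR · Δt = 199.0 × 900 s = 1.791 × 10^5 ft³.
Over A = 0.0296 mi², depth = V / A = 2.60 in.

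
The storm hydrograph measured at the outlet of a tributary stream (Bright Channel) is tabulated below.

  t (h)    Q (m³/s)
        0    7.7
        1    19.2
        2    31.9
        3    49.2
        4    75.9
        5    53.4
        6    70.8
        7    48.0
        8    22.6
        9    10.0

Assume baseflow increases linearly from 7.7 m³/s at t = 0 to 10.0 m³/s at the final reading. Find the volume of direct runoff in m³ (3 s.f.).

Direct-runoff ordinates (Q − Q_b): 0.00, 11.24, 23.69, 40.73, 67.18, 44.42, 61.57, 38.51, 12.86, 0.00 m³/s.
ΣQ_DR = 300.2 m³/s.
With Δt = 1 h = 3600 s, V = ΣQ_DR · Δt = 300.2 × 3600 = 1.08 × 10^6 m³.

V ≈ 1.08 × 10^6 m³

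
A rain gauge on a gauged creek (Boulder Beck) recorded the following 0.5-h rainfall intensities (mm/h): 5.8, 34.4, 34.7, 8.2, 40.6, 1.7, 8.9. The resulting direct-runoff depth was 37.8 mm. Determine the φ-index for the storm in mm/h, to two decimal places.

Only the 3 blocks with intensity above φ contribute runoff: 34.4, 34.7, 40.6 mm/h.
Σ(I−φ)·Δt = d  ⇒  (34.4+34.7+40.6 − 3φ)·0.5 = 37.8
φ = (109.7 − 37.8/0.5) / 3 = 11.37 mm/h.

φ ≈ 11.37 mm/h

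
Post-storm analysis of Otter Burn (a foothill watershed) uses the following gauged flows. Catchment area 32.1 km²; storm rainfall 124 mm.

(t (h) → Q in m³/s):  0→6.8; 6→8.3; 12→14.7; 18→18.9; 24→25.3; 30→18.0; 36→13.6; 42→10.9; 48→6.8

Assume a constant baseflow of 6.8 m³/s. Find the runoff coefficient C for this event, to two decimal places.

ΣQ_DR = 62.10 m³/s; V = ΣQ_DR·Δt = 1.341 × 10^6 m³.
Runoff depth d = V / A = 41.79 mm.
C = d / P = 41.79 / 124 = 0.34.

C ≈ 0.34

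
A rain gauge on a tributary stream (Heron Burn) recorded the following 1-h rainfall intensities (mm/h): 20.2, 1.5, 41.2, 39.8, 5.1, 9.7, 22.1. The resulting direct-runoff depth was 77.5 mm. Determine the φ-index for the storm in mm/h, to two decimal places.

Only the 4 blocks with intensity above φ contribute runoff: 20.2, 41.2, 39.8, 22.1 mm/h.
Σ(I−φ)·Δt = d  ⇒  (20.2+41.2+39.8+22.1 − 4φ)·1 = 77.5
φ = (123.3 − 77.5/1) / 4 = 11.45 mm/h.

φ ≈ 11.45 mm/h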